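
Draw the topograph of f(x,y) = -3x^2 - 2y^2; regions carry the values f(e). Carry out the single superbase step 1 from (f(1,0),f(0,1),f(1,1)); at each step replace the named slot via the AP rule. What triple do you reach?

start (-3,-2,-5) = (f(1,0),f(0,1),f(1,1))
replace slot 1: 2·((-2)+(-5)) − (-3) = -11 → (-11,-2,-5)

-11,-2,-5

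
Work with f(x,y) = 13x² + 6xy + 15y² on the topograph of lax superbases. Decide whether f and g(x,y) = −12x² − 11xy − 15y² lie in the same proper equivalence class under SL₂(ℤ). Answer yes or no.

D₁ = -744, D₂ = -599
discriminants differ ⇒ not SL₂(ℤ)-equivalent

no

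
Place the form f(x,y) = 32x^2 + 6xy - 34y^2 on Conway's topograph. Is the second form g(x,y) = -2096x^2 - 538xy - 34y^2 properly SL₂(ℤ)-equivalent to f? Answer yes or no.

D₁ = 4388, D₂ = 4388
river cycle of f (length 26): (-34, 62, 4), (4, 66, -2), (-2, 66, 4), (4, 62, -34), (-34, 6, 32), (32, 58, -8), (-8, 54, 46), (46, 38, -16), (-16, 58, 16), (16, 38, -46), … (16 more)
river cycle of g (length 26): (-34, 62, 4), (4, 66, -2), (-2, 66, 4), (4, 62, -34), (-34, 6, 32), (32, 58, -8), (-8, 54, 46), (46, 38, -16), (-16, 58, 16), (16, 38, -46), … (16 more)
cycles coincide ⇒ equivalent

yes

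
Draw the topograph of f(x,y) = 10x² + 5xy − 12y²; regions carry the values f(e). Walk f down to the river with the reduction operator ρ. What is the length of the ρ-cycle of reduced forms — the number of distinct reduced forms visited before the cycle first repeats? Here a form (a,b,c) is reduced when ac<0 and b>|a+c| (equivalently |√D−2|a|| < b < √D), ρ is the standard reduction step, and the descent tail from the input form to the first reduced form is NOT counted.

D = 505, ⌊√D⌋ = 22
river: ρ → (-12,19,3)
river: ρ → (3,17,-18)
river: ρ → (-18,19,2)
river: ρ → (2,21,-8)
river: ρ → (-8,11,12)
river: ρ → (12,13,-7)
river: ρ → (-7,15,10)
river: ρ → (10,5,-12)
ρ-cycle length = 8 (tail of 0 descent steps not counted)

8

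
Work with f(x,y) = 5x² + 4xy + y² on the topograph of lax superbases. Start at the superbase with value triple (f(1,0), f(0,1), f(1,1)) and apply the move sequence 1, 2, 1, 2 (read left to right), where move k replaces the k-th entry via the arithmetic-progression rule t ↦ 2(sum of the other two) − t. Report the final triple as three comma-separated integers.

start (5,1,10) = (f(1,0),f(0,1),f(1,1))
replace slot 1: 2·(1+10) − 5 = 17 → (17,1,10)
replace slot 2: 2·(17+10) − 1 = 53 → (17,53,10)
replace slot 1: 2·(53+10) − 17 = 109 → (109,53,10)
replace slot 2: 2·(109+10) − 53 = 185 → (109,185,10)

109,185,10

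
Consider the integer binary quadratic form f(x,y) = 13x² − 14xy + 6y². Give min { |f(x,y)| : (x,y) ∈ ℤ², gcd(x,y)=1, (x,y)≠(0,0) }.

translate: b→12 (≡-14 mod 26), so (13,-14,6)→(13,12,5)
flip: (13,12,5)→(5,-12,13)
translate: b→-2 (≡-12 mod 10), so (5,-12,13)→(5,-2,6)
reduced (well bottom): (5,-2,6) with a≤c, −a<b≤a
well minimum = a = 5

5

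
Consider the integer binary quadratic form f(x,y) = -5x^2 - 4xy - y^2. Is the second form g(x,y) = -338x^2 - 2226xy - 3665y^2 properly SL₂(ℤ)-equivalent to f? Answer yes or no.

D₁ = -4, D₂ = -4
f is negative-definite; reduce −f:
−f: flip: (5,4,1)→(1,-4,5)
−f: translate: b→0 (≡-4 mod 2), so (1,-4,5)→(1,0,1)
−f: reduced (well bottom): (1,0,1) with a≤c, −a<b≤a
flip sign back: reduced form of f is (-1,0,-1)
g is negative-definite; reduce −g:
−g: translate: b→198 (≡2226 mod 676), so (338,2226,3665)→(338,198,29)
−g: flip: (338,198,29)→(29,-198,338)
−g: translate: b→-24 (≡-198 mod 58), so (29,-198,338)→(29,-24,5)
−g: flip: (29,-24,5)→(5,24,29)
−g: translate: b→4 (≡24 mod 10), so (5,24,29)→(5,4,1)
−g: flip: (5,4,1)→(1,-4,5)
−g: translate: b→0 (≡-4 mod 2), so (1,-4,5)→(1,0,1)
−g: reduced (well bottom): (1,0,1) with a≤c, −a<b≤a
flip sign back: reduced form of g is (-1,0,-1)
reduced forms (-1, 0, -1) vs (-1, 0, -1) ⇒ equivalent

yes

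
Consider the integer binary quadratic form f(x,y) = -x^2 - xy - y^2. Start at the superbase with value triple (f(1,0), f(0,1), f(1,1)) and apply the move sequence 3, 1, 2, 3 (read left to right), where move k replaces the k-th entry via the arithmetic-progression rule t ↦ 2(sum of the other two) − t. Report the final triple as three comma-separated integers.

start (-1,-1,-3) = (f(1,0),f(0,1),f(1,1))
replace slot 3: 2·((-1)+(-1)) − (-3) = -1 → (-1,-1,-1)
replace slot 1: 2·((-1)+(-1)) − (-1) = -3 → (-3,-1,-1)
replace slot 2: 2·((-3)+(-1)) − (-1) = -7 → (-3,-7,-1)
replace slot 3: 2·((-3)+(-7)) − (-1) = -19 → (-3,-7,-19)

-3,-7,-19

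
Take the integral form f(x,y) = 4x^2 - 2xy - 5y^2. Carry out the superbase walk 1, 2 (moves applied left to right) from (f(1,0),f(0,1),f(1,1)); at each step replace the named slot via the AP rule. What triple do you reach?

start (4,-5,-3) = (f(1,0),f(0,1),f(1,1))
replace slot 1: 2·((-5)+(-3)) − 4 = -20 → (-20,-5,-3)
replace slot 2: 2·((-20)+(-3)) − (-5) = -41 → (-20,-41,-3)

-20,-41,-3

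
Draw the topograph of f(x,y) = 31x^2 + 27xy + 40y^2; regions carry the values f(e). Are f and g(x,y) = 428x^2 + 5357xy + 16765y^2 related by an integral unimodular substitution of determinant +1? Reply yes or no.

D₁ = -4231, D₂ = -4231
f: reduced (well bottom): (31,27,40) with a≤c, −a<b≤a
g: translate: b→221 (≡5357 mod 856), so (428,5357,16765)→(428,221,31)
g: flip: (428,221,31)→(31,-221,428)
g: translate: b→27 (≡-221 mod 62), so (31,-221,428)→(31,27,40)
g: reduced (well bottom): (31,27,40) with a≤c, −a<b≤a
reduced forms (31, 27, 40) vs (31, 27, 40) ⇒ equivalent

yes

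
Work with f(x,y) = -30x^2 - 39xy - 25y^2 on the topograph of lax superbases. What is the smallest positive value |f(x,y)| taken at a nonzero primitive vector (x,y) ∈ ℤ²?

translate: b→-21 (≡39 mod 60), so (30,39,25)→(30,-21,16)
flip: (30,-21,16)→(16,21,30)
translate: b→-11 (≡21 mod 32), so (16,21,30)→(16,-11,25)
reduced (well bottom): (16,-11,25) with a≤c, −a<b≤a
well minimum |f| = |-16| = 16 (negative-definite)

16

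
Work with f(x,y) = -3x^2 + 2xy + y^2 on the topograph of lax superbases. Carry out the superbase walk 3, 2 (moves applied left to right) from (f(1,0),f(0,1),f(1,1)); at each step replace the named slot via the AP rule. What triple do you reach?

start (-3,1,0) = (f(1,0),f(0,1),f(1,1))
replace slot 3: 2·((-3)+1) − 0 = -4 → (-3,1,-4)
replace slot 2: 2·((-3)+(-4)) − 1 = -15 → (-3,-15,-4)

-3,-15,-4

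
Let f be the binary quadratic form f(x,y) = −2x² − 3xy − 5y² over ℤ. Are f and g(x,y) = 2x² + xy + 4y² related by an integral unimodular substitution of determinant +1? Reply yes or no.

D₁ = -31, D₂ = -31
f is negative-definite; reduce −f:
−f: translate: b→-1 (≡3 mod 4), so (2,3,5)→(2,-1,4)
−f: reduced (well bottom): (2,-1,4) with a≤c, −a<b≤a
flip sign back: reduced form of f is (-2,1,-4)
g: reduced (well bottom): (2,1,4) with a≤c, −a<b≤a
reduced forms (-2, 1, -4) vs (2, 1, 4) ⇒ inequivalent

no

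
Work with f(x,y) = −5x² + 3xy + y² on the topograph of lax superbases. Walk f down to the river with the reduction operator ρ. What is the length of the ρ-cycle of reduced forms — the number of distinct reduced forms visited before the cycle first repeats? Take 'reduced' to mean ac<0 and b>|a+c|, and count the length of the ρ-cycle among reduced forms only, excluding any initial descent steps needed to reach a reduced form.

D = 29, ⌊√D⌋ = 5
descent: ρ → (1,5,-1)  [lands on river]
river: ρ → (-1,5,1)
ρ-cycle length = 2 (tail of 1 descent step not counted)

2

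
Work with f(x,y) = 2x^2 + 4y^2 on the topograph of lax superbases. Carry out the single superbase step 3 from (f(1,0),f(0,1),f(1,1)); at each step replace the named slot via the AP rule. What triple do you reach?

start (2,4,6) = (f(1,0),f(0,1),f(1,1))
replace slot 3: 2·(2+4) − 6 = 6 → (2,4,6)

2,4,6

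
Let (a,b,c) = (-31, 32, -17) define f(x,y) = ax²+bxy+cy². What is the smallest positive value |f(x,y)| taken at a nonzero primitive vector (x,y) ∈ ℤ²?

translate: b→30 (≡-32 mod 62), so (31,-32,17)→(31,30,16)
flip: (31,30,16)→(16,-30,31)
translate: b→2 (≡-30 mod 32), so (16,-30,31)→(16,2,17)
reduced (well bottom): (16,2,17) with a≤c, −a<b≤a
well minimum |f| = |-16| = 16 (negative-definite)

16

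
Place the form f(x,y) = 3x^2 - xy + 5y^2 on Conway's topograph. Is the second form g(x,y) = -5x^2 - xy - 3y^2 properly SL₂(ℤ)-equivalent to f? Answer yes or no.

D₁ = -59, D₂ = -59
f: reduced (well bottom): (3,-1,5) with a≤c, −a<b≤a
g is negative-definite; reduce −g:
−g: flip: (5,1,3)→(3,-1,5)
−g: reduced (well bottom): (3,-1,5) with a≤c, −a<b≤a
flip sign back: reduced form of g is (-3,1,-5)
reduced forms (3, -1, 5) vs (-3, 1, -5) ⇒ inequivalent

no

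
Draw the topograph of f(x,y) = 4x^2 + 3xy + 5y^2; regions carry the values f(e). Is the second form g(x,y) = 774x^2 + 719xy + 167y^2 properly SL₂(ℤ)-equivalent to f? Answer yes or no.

D₁ = -71, D₂ = -71
f: reduced (well bottom): (4,3,5) with a≤c, −a<b≤a
g: flip: (774,719,167)→(167,-719,774)
g: translate: b→-51 (≡-719 mod 334), so (167,-719,774)→(167,-51,4)
g: flip: (167,-51,4)→(4,51,167)
g: translate: b→3 (≡51 mod 8), so (4,51,167)→(4,3,5)
g: reduced (well bottom): (4,3,5) with a≤c, −a<b≤a
reduced forms (4, 3, 5) vs (4, 3, 5) ⇒ equivalent

yes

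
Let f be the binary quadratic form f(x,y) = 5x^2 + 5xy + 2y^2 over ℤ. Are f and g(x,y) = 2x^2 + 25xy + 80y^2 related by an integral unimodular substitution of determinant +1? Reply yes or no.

D₁ = -15, D₂ = -15
f: flip: (5,5,2)→(2,-5,5)
f: translate: b→-1 (≡-5 mod 4), so (2,-5,5)→(2,-1,2)
f: flip: (2,-1,2)→(2,1,2)
f: reduced (well bottom): (2,1,2) with a≤c, −a<b≤a
g: translate: b→1 (≡25 mod 4), so (2,25,80)→(2,1,2)
g: reduced (well bottom): (2,1,2) with a≤c, −a<b≤a
reduced forms (2, 1, 2) vs (2, 1, 2) ⇒ equivalent

yes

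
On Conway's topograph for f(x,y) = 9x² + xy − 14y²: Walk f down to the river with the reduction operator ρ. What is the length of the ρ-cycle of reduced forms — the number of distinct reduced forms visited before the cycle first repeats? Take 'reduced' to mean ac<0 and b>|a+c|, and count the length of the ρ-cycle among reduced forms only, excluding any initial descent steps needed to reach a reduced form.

D = 505, ⌊√D⌋ = 22
descent: ρ → (-14,-1,9)
descent: ρ → (9,19,-4)  [lands on river]
river: ρ → (-4,21,4)
river: ρ → (4,19,-9)
river: ρ → (-9,17,6)
river: ρ → (6,19,-6)
river: ρ → (-6,17,9)
ρ-cycle length = 6 (tail of 2 descent steps not counted)

6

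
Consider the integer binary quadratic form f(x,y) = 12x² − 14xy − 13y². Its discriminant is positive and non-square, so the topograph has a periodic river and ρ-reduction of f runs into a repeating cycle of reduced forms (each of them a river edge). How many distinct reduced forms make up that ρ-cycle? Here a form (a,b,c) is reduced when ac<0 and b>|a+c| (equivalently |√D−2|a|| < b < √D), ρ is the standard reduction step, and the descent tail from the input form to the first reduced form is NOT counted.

D = 820, ⌊√D⌋ = 28
descent: ρ → (-13,14,12)  [lands on river]
river: ρ → (12,10,-15)
river: ρ → (-15,20,7)
river: ρ → (7,22,-12)
river: ρ → (-12,26,3)
river: ρ → (3,28,-3)
river: ρ → (-3,26,12)
river: ρ → (12,22,-7)
river: ρ → (-7,20,15)
river: ρ → (15,10,-12)
river: ρ → (-12,14,13)
river: ρ → (13,12,-13)
ρ-cycle length = 12 (tail of 1 descent step not counted)

12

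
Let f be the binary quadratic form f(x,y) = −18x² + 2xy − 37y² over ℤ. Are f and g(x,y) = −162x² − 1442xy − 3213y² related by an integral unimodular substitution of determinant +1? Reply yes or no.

D₁ = -2660, D₂ = -2660
f is negative-definite; reduce −f:
−f: reduced (well bottom): (18,-2,37) with a≤c, −a<b≤a
flip sign back: reduced form of f is (-18,2,-37)
g is negative-definite; reduce −g:
−g: translate: b→146 (≡1442 mod 324), so (162,1442,3213)→(162,146,37)
−g: flip: (162,146,37)→(37,-146,162)
−g: translate: b→2 (≡-146 mod 74), so (37,-146,162)→(37,2,18)
−g: flip: (37,2,18)→(18,-2,37)
−g: reduced (well bottom): (18,-2,37) with a≤c, −a<b≤a
flip sign back: reduced form of g is (-18,2,-37)
reduced forms (-18, 2, -37) vs (-18, 2, -37) ⇒ equivalent

yes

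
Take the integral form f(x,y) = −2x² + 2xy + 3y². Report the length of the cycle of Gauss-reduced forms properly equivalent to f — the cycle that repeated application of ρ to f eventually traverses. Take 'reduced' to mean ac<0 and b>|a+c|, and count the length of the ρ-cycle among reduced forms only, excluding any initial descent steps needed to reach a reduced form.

D = 28, ⌊√D⌋ = 5
river: ρ → (3,4,-1)
river: ρ → (-1,4,3)
river: ρ → (3,2,-2)
river: ρ → (-2,2,3)
ρ-cycle length = 4 (tail of 0 descent steps not counted)

4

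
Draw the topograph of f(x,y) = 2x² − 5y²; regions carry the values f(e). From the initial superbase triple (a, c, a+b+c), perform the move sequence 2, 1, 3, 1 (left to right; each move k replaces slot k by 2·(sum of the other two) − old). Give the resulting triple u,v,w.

start (2,-5,-3) = (f(1,0),f(0,1),f(1,1))
replace slot 2: 2·(2+(-3)) − (-5) = 3 → (2,3,-3)
replace slot 1: 2·(3+(-3)) − 2 = -2 → (-2,3,-3)
replace slot 3: 2·((-2)+3) − (-3) = 5 → (-2,3,5)
replace slot 1: 2·(3+5) − (-2) = 18 → (18,3,5)

18,3,5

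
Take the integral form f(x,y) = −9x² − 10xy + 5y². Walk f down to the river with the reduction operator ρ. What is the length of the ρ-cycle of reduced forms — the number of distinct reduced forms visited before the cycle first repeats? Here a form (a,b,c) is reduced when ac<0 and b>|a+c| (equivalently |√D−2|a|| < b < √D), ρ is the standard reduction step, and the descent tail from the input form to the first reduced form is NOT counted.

D = 280, ⌊√D⌋ = 16
descent: ρ → (5,10,-9)  [lands on river]
river: ρ → (-9,8,6)
river: ρ → (6,16,-1)
river: ρ → (-1,16,6)
river: ρ → (6,8,-9)
river: ρ → (-9,10,5)
ρ-cycle length = 6 (tail of 1 descent step not counted)

6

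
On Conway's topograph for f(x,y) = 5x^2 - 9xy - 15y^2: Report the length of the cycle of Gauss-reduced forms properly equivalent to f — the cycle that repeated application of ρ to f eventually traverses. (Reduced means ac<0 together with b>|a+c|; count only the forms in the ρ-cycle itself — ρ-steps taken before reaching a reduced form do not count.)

D = 381, ⌊√D⌋ = 19
descent: ρ → (-15,9,5)
descent: ρ → (5,11,-13)  [lands on river]
river: ρ → (-13,15,3)
river: ρ → (3,15,-13)
river: ρ → (-13,11,5)
river: ρ → (5,19,-1)
river: ρ → (-1,19,5)
ρ-cycle length = 6 (tail of 2 descent steps not counted)

6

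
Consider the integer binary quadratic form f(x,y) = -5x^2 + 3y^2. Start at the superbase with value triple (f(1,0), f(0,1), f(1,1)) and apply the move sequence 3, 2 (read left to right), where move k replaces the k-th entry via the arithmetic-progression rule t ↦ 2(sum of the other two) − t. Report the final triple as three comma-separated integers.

start (-5,3,-2) = (f(1,0),f(0,1),f(1,1))
replace slot 3: 2·((-5)+3) − (-2) = -2 → (-5,3,-2)
replace slot 2: 2·((-5)+(-2)) − 3 = -17 → (-5,-17,-2)

-5,-17,-2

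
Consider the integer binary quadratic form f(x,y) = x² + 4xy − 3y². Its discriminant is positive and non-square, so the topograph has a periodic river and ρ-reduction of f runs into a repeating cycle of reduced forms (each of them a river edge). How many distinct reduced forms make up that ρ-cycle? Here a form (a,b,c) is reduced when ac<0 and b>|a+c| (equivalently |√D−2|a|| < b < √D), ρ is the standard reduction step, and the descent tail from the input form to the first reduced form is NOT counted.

D = 28, ⌊√D⌋ = 5
river: ρ → (-3,2,2)
river: ρ → (2,2,-3)
river: ρ → (-3,4,1)
river: ρ → (1,4,-3)
ρ-cycle length = 4 (tail of 0 descent steps not counted)

4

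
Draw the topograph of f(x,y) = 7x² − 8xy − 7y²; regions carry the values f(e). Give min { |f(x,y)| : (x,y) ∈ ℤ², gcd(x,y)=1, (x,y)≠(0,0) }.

descent: ρ → (-7,8,7)  [lands on river]
river: ρ → (7,6,-8)
river: ρ → (-8,10,5)
river: ρ → (5,10,-8)
river: ρ → (-8,6,7)
river: ρ → (7,8,-7)
river: ρ → (-7,6,8)
river: ρ → (8,10,-5)
river: ρ → (-5,10,8)
river: ρ → (8,6,-7)
closes: descent 1, river 10
min |a| on river = 5

5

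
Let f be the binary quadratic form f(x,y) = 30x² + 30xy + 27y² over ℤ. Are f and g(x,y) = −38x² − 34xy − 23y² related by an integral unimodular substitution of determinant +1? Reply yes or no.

D₁ = -2340, D₂ = -2340
f: flip: (30,30,27)→(27,-30,30)
f: translate: b→24 (≡-30 mod 54), so (27,-30,30)→(27,24,27)
f: reduced (well bottom): (27,24,27) with a≤c, −a<b≤a
g is negative-definite; reduce −g:
−g: flip: (38,34,23)→(23,-34,38)
−g: translate: b→12 (≡-34 mod 46), so (23,-34,38)→(23,12,27)
−g: reduced (well bottom): (23,12,27) with a≤c, −a<b≤a
flip sign back: reduced form of g is (-23,-12,-27)
reduced forms (27, 24, 27) vs (-23, -12, -27) ⇒ inequivalent

no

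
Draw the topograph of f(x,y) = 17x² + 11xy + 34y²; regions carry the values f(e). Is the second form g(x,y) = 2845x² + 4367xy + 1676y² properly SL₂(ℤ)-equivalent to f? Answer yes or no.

D₁ = -2191, D₂ = -2191
f: reduced (well bottom): (17,11,34) with a≤c, −a<b≤a
g: translate: b→-1323 (≡4367 mod 5690), so (2845,4367,1676)→(2845,-1323,154)
g: flip: (2845,-1323,154)→(154,1323,2845)
g: translate: b→91 (≡1323 mod 308), so (154,1323,2845)→(154,91,17)
g: flip: (154,91,17)→(17,-91,154)
g: translate: b→11 (≡-91 mod 34), so (17,-91,154)→(17,11,34)
g: reduced (well bottom): (17,11,34) with a≤c, −a<b≤a
reduced forms (17, 11, 34) vs (17, 11, 34) ⇒ equivalent

yes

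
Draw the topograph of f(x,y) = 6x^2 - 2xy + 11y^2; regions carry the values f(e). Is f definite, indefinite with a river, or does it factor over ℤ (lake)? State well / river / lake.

D = b²−4ac = (-2)² − 4·6·11 = -260
D < 0 ⇒ definite ⇒ every region one sign ⇒ single well

well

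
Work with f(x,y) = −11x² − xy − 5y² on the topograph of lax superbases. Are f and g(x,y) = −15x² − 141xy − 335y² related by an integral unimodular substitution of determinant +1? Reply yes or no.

D₁ = -219, D₂ = -219
f is negative-definite; reduce −f:
−f: flip: (11,1,5)→(5,-1,11)
−f: reduced (well bottom): (5,-1,11) with a≤c, −a<b≤a
flip sign back: reduced form of f is (-5,1,-11)
g is negative-definite; reduce −g:
−g: translate: b→-9 (≡141 mod 30), so (15,141,335)→(15,-9,5)
−g: flip: (15,-9,5)→(5,9,15)
−g: translate: b→-1 (≡9 mod 10), so (5,9,15)→(5,-1,11)
−g: reduced (well bottom): (5,-1,11) with a≤c, −a<b≤a
flip sign back: reduced form of g is (-5,1,-11)
reduced forms (-5, 1, -11) vs (-5, 1, -11) ⇒ equivalent

yes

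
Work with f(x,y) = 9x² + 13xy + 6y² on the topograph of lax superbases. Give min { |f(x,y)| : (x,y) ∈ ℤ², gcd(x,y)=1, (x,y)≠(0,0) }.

translate: b→-5 (≡13 mod 18), so (9,13,6)→(9,-5,2)
flip: (9,-5,2)→(2,5,9)
translate: b→1 (≡5 mod 4), so (2,5,9)→(2,1,6)
reduced (well bottom): (2,1,6) with a≤c, −a<b≤a
well minimum = a = 2

2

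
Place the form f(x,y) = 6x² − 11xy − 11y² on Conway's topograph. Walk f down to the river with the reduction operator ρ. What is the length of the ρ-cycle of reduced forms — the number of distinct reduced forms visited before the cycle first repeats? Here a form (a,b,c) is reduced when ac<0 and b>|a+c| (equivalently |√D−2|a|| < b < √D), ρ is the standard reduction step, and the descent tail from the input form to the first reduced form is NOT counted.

D = 385, ⌊√D⌋ = 19
descent: ρ → (-11,11,6)  [lands on river]
river: ρ → (6,13,-9)
river: ρ → (-9,5,10)
river: ρ → (10,15,-4)
river: ρ → (-4,17,6)
river: ρ → (6,19,-1)
river: ρ → (-1,19,6)
river: ρ → (6,17,-4)
river: ρ → (-4,15,10)
river: ρ → (10,5,-9)
river: ρ → (-9,13,6)
river: ρ → (6,11,-11)
ρ-cycle length = 12 (tail of 1 descent step not counted)

12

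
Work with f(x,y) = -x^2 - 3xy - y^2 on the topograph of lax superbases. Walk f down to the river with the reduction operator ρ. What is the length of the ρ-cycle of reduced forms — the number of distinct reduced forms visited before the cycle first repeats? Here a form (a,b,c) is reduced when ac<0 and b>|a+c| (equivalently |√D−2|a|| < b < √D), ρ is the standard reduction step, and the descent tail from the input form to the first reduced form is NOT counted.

D = 5, ⌊√D⌋ = 2
descent: ρ → (-1,1,1)  [lands on river]
river: ρ → (1,1,-1)
ρ-cycle length = 2 (tail of 1 descent step not counted)

2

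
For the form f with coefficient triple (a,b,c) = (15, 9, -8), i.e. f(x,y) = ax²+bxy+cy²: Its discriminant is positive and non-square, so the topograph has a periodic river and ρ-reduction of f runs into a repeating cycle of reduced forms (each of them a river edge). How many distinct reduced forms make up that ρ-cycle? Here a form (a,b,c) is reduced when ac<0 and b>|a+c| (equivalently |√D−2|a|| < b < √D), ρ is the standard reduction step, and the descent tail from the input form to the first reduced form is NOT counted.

D = 561, ⌊√D⌋ = 23
river: ρ → (-8,23,1)
river: ρ → (1,23,-8)
river: ρ → (-8,9,15)
river: ρ → (15,21,-2)
river: ρ → (-2,23,4)
river: ρ → (4,17,-17)
river: ρ → (-17,17,4)
river: ρ → (4,23,-2)
river: ρ → (-2,21,15)
river: ρ → (15,9,-8)
ρ-cycle length = 10 (tail of 0 descent steps not counted)

10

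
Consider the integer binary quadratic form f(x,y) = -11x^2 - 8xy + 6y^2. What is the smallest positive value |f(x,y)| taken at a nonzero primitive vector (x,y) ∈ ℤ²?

descent: ρ → (6,8,-11)  [lands on river]
river: ρ → (-11,14,3)
river: ρ → (3,16,-6)
river: ρ → (-6,8,11)
river: ρ → (11,14,-3)
river: ρ → (-3,16,6)
closes: descent 1, river 6
min |a| on river = 3

3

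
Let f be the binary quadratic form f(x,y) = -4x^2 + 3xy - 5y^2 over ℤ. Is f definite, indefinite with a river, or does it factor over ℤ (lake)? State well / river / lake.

D = b²−4ac = 3² − 4·(-4)·(-5) = -71
D < 0 ⇒ definite ⇒ every region one sign ⇒ single well

well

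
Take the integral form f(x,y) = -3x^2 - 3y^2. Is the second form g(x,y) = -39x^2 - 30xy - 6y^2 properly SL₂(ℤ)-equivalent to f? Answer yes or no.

D₁ = -36, D₂ = -36
f is negative-definite; reduce −f:
−f: reduced (well bottom): (3,0,3) with a≤c, −a<b≤a
flip sign back: reduced form of f is (-3,0,-3)
g is negative-definite; reduce −g:
−g: flip: (39,30,6)→(6,-30,39)
−g: translate: b→6 (≡-30 mod 12), so (6,-30,39)→(6,6,3)
−g: flip: (6,6,3)→(3,-6,6)
−g: translate: b→0 (≡-6 mod 6), so (3,-6,6)→(3,0,3)
−g: reduced (well bottom): (3,0,3) with a≤c, −a<b≤a
flip sign back: reduced form of g is (-3,0,-3)
reduced forms (-3, 0, -3) vs (-3, 0, -3) ⇒ equivalent

yes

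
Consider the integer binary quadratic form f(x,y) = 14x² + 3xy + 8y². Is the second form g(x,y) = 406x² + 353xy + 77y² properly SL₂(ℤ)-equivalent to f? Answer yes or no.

D₁ = -439, D₂ = -439
f: flip: (14,3,8)→(8,-3,14)
f: reduced (well bottom): (8,-3,14) with a≤c, −a<b≤a
g: flip: (406,353,77)→(77,-353,406)
g: translate: b→-45 (≡-353 mod 154), so (77,-353,406)→(77,-45,8)
g: flip: (77,-45,8)→(8,45,77)
g: translate: b→-3 (≡45 mod 16), so (8,45,77)→(8,-3,14)
g: reduced (well bottom): (8,-3,14) with a≤c, −a<b≤a
reduced forms (8, -3, 14) vs (8, -3, 14) ⇒ equivalent

yes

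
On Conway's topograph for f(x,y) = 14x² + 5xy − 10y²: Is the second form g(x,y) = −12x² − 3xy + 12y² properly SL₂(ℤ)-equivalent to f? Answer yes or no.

D₁ = 585, D₂ = 585
river cycle of f (length 12): (-10, 15, 9), (9, 21, -4), (-4, 19, 14), (14, 9, -9), (-9, 9, 14), (14, 19, -4), (-4, 21, 9), (9, 15, -10), (-10, 5, 14), (14, 23, -1), … (2 more)
river cycle of g (length 6): (12, 3, -12), (-12, 21, 3), (3, 21, -12), (-12, 3, 12), (12, 21, -3), (-3, 21, 12)
cycles differ ⇒ inequivalent

no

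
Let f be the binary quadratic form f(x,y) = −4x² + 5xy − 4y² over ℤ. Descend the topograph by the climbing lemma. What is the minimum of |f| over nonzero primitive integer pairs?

translate: b→3 (≡-5 mod 8), so (4,-5,4)→(4,3,3)
flip: (4,3,3)→(3,-3,4)
translate: b→3 (≡-3 mod 6), so (3,-3,4)→(3,3,4)
reduced (well bottom): (3,3,4) with a≤c, −a<b≤a
well minimum |f| = |-3| = 3 (negative-definite)

3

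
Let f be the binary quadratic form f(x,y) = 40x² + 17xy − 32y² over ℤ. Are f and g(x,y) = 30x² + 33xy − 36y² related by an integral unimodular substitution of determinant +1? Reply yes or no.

D₁ = 5409, D₂ = 5409
river cycle of f (length 58): (-32, 47, 25), (25, 53, -26), (-26, 51, 27), (27, 57, -20), (-20, 63, 18), (18, 45, -47), (-47, 49, 16), (16, 47, -50), (-50, 53, 13), (13, 51, -54), … (48 more)
river cycle of g (length 66): (-36, 39, 27), (27, 69, -6), (-6, 63, 60), (60, 57, -9), (-9, 69, 18), (18, 39, -54), (-54, 69, 3), (3, 69, -54), (-54, 39, 18), (18, 69, -9), … (56 more)
cycles differ ⇒ inequivalent

no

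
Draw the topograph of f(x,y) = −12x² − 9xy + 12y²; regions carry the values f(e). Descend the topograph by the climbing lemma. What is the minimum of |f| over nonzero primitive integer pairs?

descent: ρ → (12,9,-12)  [lands on river]
river: ρ → (-12,15,9)
river: ρ → (9,21,-6)
river: ρ → (-6,15,18)
river: ρ → (18,21,-3)
river: ρ → (-3,21,18)
river: ρ → (18,15,-6)
river: ρ → (-6,21,9)
river: ρ → (9,15,-12)
river: ρ → (-12,9,12)
river: ρ → (12,15,-9)
river: ρ → (-9,21,6)
river: ρ → (6,15,-18)
river: ρ → (-18,21,3)
river: ρ → (3,21,-18)
river: ρ → (-18,15,6)
river: ρ → (6,21,-9)
river: ρ → (-9,15,12)
closes: descent 1, river 18
min |a| on river = 3

3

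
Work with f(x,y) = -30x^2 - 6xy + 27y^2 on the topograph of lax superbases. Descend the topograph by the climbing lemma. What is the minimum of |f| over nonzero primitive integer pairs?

descent: ρ → (27,6,-30)  [lands on river]
river: ρ → (-30,54,3)
river: ρ → (3,54,-30)
river: ρ → (-30,6,27)
river: ρ → (27,48,-9)
river: ρ → (-9,42,42)
river: ρ → (42,42,-9)
river: ρ → (-9,48,27)
closes: descent 1, river 8
min |a| on river = 3

3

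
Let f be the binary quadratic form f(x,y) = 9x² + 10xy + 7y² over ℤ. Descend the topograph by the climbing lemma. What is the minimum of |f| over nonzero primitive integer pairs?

translate: b→-8 (≡10 mod 18), so (9,10,7)→(9,-8,6)
flip: (9,-8,6)→(6,8,9)
translate: b→-4 (≡8 mod 12), so (6,8,9)→(6,-4,7)
reduced (well bottom): (6,-4,7) with a≤c, −a<b≤a
well minimum = a = 6

6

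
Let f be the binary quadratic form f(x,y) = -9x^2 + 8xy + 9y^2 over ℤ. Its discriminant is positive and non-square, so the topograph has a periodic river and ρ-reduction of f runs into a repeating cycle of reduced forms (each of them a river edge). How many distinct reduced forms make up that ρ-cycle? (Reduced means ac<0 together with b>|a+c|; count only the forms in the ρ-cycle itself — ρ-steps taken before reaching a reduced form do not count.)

D = 388, ⌊√D⌋ = 19
river: ρ → (9,10,-8)
river: ρ → (-8,6,11)
river: ρ → (11,16,-3)
river: ρ → (-3,14,16)
river: ρ → (16,18,-1)
river: ρ → (-1,18,16)
river: ρ → (16,14,-3)
river: ρ → (-3,16,11)
river: ρ → (11,6,-8)
river: ρ → (-8,10,9)
river: ρ → (9,8,-9)
river: ρ → (-9,10,8)
river: ρ → (8,6,-11)
river: ρ → (-11,16,3)
river: ρ → (3,14,-16)
river: ρ → (-16,18,1)
river: ρ → (1,18,-16)
river: ρ → (-16,14,3)
river: ρ → (3,16,-11)
river: ρ → (-11,6,8)
river: ρ → (8,10,-9)
river: ρ → (-9,8,9)
ρ-cycle length = 22 (tail of 0 descent steps not counted)

22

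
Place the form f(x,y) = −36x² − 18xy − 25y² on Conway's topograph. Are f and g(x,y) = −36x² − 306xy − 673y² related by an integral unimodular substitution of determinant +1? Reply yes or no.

D₁ = -3276, D₂ = -3276
f is negative-definite; reduce −f:
−f: flip: (36,18,25)→(25,-18,36)
−f: reduced (well bottom): (25,-18,36) with a≤c, −a<b≤a
flip sign back: reduced form of f is (-25,18,-36)
g is negative-definite; reduce −g:
−g: translate: b→18 (≡306 mod 72), so (36,306,673)→(36,18,25)
−g: flip: (36,18,25)→(25,-18,36)
−g: reduced (well bottom): (25,-18,36) with a≤c, −a<b≤a
flip sign back: reduced form of g is (-25,18,-36)
reduced forms (-25, 18, -36) vs (-25, 18, -36) ⇒ equivalent

yes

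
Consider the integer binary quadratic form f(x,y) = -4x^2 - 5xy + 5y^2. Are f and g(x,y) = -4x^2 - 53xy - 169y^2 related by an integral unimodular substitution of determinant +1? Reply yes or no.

D₁ = 105, D₂ = 105
river cycle of f (length 6): (5, 5, -4), (-4, 3, 6), (6, 9, -1), (-1, 9, 6), (6, 3, -4), (-4, 5, 5)
river cycle of g (length 6): (-4, 3, 6), (6, 9, -1), (-1, 9, 6), (6, 3, -4), (-4, 5, 5), (5, 5, -4)
cycles coincide ⇒ equivalent

yes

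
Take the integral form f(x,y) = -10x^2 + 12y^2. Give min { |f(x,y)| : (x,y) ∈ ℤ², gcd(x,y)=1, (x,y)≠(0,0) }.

descent: ρ → (12,0,-10)
descent: ρ → (-10,20,2)  [lands on river]
river: ρ → (2,20,-10)
closes: descent 2, river 2
min |a| on river = 2

2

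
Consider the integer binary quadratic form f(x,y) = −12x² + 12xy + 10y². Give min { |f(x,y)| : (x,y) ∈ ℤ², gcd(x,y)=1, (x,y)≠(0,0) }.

river: ρ → (10,8,-14)
river: ρ → (-14,20,4)
river: ρ → (4,20,-14)
river: ρ → (-14,8,10)
river: ρ → (10,12,-12)
river: ρ → (-12,12,10)
closes: descent 0, river 6
min |a| on river = 4

4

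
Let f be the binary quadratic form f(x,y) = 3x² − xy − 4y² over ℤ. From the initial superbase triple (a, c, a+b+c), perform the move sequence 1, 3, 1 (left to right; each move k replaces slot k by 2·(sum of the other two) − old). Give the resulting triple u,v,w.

start (3,-4,-2) = (f(1,0),f(0,1),f(1,1))
replace slot 1: 2·((-4)+(-2)) − 3 = -15 → (-15,-4,-2)
replace slot 3: 2·((-15)+(-4)) − (-2) = -36 → (-15,-4,-36)
replace slot 1: 2·((-4)+(-36)) − (-15) = -65 → (-65,-4,-36)

-65,-4,-36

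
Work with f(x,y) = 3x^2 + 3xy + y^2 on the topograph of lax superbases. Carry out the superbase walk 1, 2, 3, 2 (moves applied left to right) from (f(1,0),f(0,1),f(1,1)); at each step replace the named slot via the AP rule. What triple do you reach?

start (3,1,7) = (f(1,0),f(0,1),f(1,1))
replace slot 1: 2·(1+7) − 3 = 13 → (13,1,7)
replace slot 2: 2·(13+7) − 1 = 39 → (13,39,7)
replace slot 3: 2·(13+39) − 7 = 97 → (13,39,97)
replace slot 2: 2·(13+97) − 39 = 181 → (13,181,97)

13,181,97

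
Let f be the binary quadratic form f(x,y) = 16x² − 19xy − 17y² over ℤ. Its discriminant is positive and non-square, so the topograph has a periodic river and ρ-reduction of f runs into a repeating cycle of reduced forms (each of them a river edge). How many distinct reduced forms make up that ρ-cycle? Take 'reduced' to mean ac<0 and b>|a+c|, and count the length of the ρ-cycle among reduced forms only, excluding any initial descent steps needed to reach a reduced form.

D = 1449, ⌊√D⌋ = 38
descent: ρ → (-17,19,16)  [lands on river]
river: ρ → (16,13,-20)
river: ρ → (-20,27,9)
river: ρ → (9,27,-20)
river: ρ → (-20,13,16)
river: ρ → (16,19,-17)
river: ρ → (-17,15,18)
river: ρ → (18,21,-14)
river: ρ → (-14,35,4)
river: ρ → (4,37,-5)
river: ρ → (-5,33,18)
river: ρ → (18,3,-20)
river: ρ → (-20,37,1)
river: ρ → (1,37,-20)
river: ρ → (-20,3,18)
river: ρ → (18,33,-5)
river: ρ → (-5,37,4)
river: ρ → (4,35,-14)
river: ρ → (-14,21,18)
river: ρ → (18,15,-17)
ρ-cycle length = 20 (tail of 1 descent step not counted)

20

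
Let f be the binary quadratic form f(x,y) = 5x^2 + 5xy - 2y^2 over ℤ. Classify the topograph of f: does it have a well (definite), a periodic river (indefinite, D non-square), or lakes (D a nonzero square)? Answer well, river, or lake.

D = b²−4ac = 5² − 4·5·(-2) = 65
D > 0 non-square ⇒ indefinite ⇒ periodic river

river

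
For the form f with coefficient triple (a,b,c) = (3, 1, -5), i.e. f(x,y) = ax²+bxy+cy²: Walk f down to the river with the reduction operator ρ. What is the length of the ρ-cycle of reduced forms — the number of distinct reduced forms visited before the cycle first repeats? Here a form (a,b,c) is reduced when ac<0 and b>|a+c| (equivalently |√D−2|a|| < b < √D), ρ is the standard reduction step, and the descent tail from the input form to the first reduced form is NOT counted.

D = 61, ⌊√D⌋ = 7
descent: ρ → (-5,-1,3)
descent: ρ → (3,7,-1)  [lands on river]
river: ρ → (-1,7,3)
river: ρ → (3,5,-3)
river: ρ → (-3,7,1)
river: ρ → (1,7,-3)
river: ρ → (-3,5,3)
ρ-cycle length = 6 (tail of 2 descent steps not counted)

6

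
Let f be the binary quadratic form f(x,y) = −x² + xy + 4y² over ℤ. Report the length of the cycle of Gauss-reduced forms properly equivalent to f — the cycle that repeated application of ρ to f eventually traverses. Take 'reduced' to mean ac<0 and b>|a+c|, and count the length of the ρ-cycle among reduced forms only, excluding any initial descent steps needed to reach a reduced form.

D = 17, ⌊√D⌋ = 4
descent: ρ → (4,-1,-1)
descent: ρ → (-1,3,2)  [lands on river]
river: ρ → (2,1,-2)
river: ρ → (-2,3,1)
river: ρ → (1,3,-2)
river: ρ → (-2,1,2)
river: ρ → (2,3,-1)
ρ-cycle length = 6 (tail of 2 descent steps not counted)

6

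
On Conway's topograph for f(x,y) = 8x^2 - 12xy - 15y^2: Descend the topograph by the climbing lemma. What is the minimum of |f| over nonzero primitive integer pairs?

descent: ρ → (-15,12,8)  [lands on river]
river: ρ → (8,20,-7)
river: ρ → (-7,22,5)
river: ρ → (5,18,-15)
closes: descent 1, river 4
min |a| on river = 5

5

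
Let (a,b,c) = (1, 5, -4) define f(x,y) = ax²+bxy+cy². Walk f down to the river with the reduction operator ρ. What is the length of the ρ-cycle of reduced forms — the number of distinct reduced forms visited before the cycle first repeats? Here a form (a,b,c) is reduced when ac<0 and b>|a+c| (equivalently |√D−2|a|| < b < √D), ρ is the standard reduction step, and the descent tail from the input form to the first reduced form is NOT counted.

D = 41, ⌊√D⌋ = 6
river: ρ → (-4,3,2)
river: ρ → (2,5,-2)
river: ρ → (-2,3,4)
river: ρ → (4,5,-1)
river: ρ → (-1,5,4)
river: ρ → (4,3,-2)
river: ρ → (-2,5,2)
river: ρ → (2,3,-4)
river: ρ → (-4,5,1)
river: ρ → (1,5,-4)
ρ-cycle length = 10 (tail of 0 descent steps not counted)

10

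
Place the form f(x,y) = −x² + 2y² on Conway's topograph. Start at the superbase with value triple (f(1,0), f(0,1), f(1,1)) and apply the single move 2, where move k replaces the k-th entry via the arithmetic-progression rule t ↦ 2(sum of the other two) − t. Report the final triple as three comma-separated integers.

start (-1,2,1) = (f(1,0),f(0,1),f(1,1))
replace slot 2: 2·((-1)+1) − 2 = -2 → (-1,-2,1)

-1,-2,1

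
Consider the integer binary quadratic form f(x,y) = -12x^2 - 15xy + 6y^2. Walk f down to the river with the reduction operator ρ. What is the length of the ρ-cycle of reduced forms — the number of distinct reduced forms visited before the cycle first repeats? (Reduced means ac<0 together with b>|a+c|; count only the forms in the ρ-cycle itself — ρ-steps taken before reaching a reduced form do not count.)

D = 513, ⌊√D⌋ = 22
descent: ρ → (6,15,-12)  [lands on river]
river: ρ → (-12,9,9)
river: ρ → (9,9,-12)
river: ρ → (-12,15,6)
river: ρ → (6,21,-3)
river: ρ → (-3,21,6)
ρ-cycle length = 6 (tail of 1 descent step not counted)

6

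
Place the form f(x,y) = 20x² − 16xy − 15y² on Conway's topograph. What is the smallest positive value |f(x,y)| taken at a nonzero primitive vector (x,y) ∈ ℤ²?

descent: ρ → (-15,16,20)  [lands on river]
river: ρ → (20,24,-11)
river: ρ → (-11,20,24)
river: ρ → (24,28,-7)
river: ρ → (-7,28,24)
river: ρ → (24,20,-11)
river: ρ → (-11,24,20)
river: ρ → (20,16,-15)
river: ρ → (-15,14,21)
river: ρ → (21,28,-8)
river: ρ → (-8,36,5)
river: ρ → (5,34,-15)
river: ρ → (-15,26,13)
river: ρ → (13,26,-15)
river: ρ → (-15,34,5)
river: ρ → (5,36,-8)
river: ρ → (-8,28,21)
river: ρ → (21,14,-15)
closes: descent 1, river 18
min |a| on river = 5

5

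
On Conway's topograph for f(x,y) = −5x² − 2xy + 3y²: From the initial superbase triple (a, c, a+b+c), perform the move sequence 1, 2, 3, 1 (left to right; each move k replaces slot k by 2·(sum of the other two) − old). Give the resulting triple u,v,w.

start (-5,3,-4) = (f(1,0),f(0,1),f(1,1))
replace slot 1: 2·(3+(-4)) − (-5) = 3 → (3,3,-4)
replace slot 2: 2·(3+(-4)) − 3 = -5 → (3,-5,-4)
replace slot 3: 2·(3+(-5)) − (-4) = 0 → (3,-5,0)
replace slot 1: 2·((-5)+0) − 3 = -13 → (-13,-5,0)

-13,-5,0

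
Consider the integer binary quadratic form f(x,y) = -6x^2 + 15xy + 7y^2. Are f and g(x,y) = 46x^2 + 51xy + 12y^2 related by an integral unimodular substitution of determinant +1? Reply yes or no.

D₁ = 393, D₂ = 393
river cycle of f (length 16): (7, 13, -8), (-8, 19, 1), (1, 19, -8), (-8, 13, 7), (7, 15, -6), (-6, 9, 13), (13, 17, -2), (-2, 19, 4), (4, 13, -14), (-14, 15, 3), … (6 more)
river cycle of g (length 16): (-8, 19, 1), (1, 19, -8), (-8, 13, 7), (7, 15, -6), (-6, 9, 13), (13, 17, -2), (-2, 19, 4), (4, 13, -14), (-14, 15, 3), (3, 15, -14), … (6 more)
cycles coincide ⇒ equivalent

yes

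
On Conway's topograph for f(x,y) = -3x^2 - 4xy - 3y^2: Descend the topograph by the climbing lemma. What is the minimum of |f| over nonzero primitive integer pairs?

translate: b→-2 (≡4 mod 6), so (3,4,3)→(3,-2,2)
flip: (3,-2,2)→(2,2,3)
reduced (well bottom): (2,2,3) with a≤c, −a<b≤a
well minimum |f| = |-2| = 2 (negative-definite)

2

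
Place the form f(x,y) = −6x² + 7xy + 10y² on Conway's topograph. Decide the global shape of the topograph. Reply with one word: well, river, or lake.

D = b²−4ac = 7² − 4·(-6)·10 = 289
D = 17² is a perfect square ⇒ form factors over ℤ ⇒ lakes

lake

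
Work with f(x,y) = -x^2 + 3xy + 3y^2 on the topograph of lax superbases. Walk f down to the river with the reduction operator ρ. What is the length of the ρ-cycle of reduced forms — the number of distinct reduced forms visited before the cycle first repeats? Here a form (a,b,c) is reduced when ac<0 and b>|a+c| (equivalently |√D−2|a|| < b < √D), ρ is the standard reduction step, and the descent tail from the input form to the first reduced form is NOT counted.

D = 21, ⌊√D⌋ = 4
river: ρ → (3,3,-1)
river: ρ → (-1,3,3)
ρ-cycle length = 2 (tail of 0 descent steps not counted)

2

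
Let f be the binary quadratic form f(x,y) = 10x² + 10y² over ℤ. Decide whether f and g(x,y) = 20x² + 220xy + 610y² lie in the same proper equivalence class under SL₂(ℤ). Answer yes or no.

D₁ = -400, D₂ = -400
f: reduced (well bottom): (10,0,10) with a≤c, −a<b≤a
g: translate: b→20 (≡220 mod 40), so (20,220,610)→(20,20,10)
g: flip: (20,20,10)→(10,-20,20)
g: translate: b→0 (≡-20 mod 20), so (10,-20,20)→(10,0,10)
g: reduced (well bottom): (10,0,10) with a≤c, −a<b≤a
reduced forms (10, 0, 10) vs (10, 0, 10) ⇒ equivalent

yes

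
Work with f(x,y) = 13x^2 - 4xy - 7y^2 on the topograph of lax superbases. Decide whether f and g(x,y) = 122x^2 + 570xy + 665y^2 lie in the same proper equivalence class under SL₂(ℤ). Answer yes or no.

D₁ = 380, D₂ = 380
river cycle of f (length 4): (-7, 18, 2), (2, 18, -7), (-7, 10, 10), (10, 10, -7)
river cycle of g (length 4): (-7, 18, 2), (2, 18, -7), (-7, 10, 10), (10, 10, -7)
cycles coincide ⇒ equivalent

yes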